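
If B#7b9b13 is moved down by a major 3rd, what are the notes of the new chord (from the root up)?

G# B# D# F# A E

B# down a major 3rd → G#. New chord: G# dominant seventh flat nine flat thirteen.
root → G#
3rd (major 3rd) → B#
5th (perfect 5th) → D#
7th (minor 7th) → F#
9th (minor 9th) → A
13th (minor 13th) → E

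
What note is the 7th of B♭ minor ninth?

A-flat

Root of B♭ minor ninth = B-flat. The 7th is a minor 7th: B-flat up a minor 7th → A-flat.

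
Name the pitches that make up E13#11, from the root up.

E13#11 is a dominant thirteenth sharp eleven built on E.
Root: E
Major 3rd (3rd): G#
Perfect 5th (5th): B
Minor 7th (7th): D
Major 9th (9th): F#
Augmented 11th (11th): A#
Major 13th (13th): C#

E, G#, B, D, F#, A#, C#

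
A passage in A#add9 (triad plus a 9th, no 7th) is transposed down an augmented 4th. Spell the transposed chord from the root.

E, G#, B, F#

A# down an augmented 4th → E. New chord: E added-ninth.
- root: E
- major 3rd: G#
- perfect 5th: B
- major 9th: F#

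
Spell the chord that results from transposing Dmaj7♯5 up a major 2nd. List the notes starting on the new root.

E  G#  B#  D#

Transposed root: D → E (major 2nd up). So we spell E augmented major seventh:
E — root
G# — major 3rd
B# — augmented 5th
D# — major 7th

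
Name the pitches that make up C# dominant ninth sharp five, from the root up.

C-sharp, E-sharp, G-double-sharp, B, D-sharp

C# dominant ninth sharp five is a dominant ninth sharp five built on C-sharp.
root → C-sharp
3rd (major 3rd) → E-sharp
5th (augmented 5th) → G-double-sharp
7th (minor 7th) → B
9th (major 9th) → D-sharp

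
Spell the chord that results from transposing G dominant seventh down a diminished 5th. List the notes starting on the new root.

C# – E# – G# – B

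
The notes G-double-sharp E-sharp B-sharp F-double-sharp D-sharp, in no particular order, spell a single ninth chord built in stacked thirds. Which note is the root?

E-sharp

Arranged so that each adjacent pair is a third by letter name: E-sharp – G-double-sharp – B-sharp – D-sharp – F-double-sharp.
The bottom of that stack, E-sharp, is the root (this is E-sharp dominant ninth).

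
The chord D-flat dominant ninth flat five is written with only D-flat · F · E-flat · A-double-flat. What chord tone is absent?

The full D-flat dominant ninth flat five chord is D-flat, F, A-double-flat, C-flat, E-flat.
Comparing with the voicing, the minor 7th (7th) — C-flat — is absent.

C-flat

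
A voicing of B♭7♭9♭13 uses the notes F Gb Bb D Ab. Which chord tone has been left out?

Cb

The full B♭7♭9♭13 chord is Bb, D, F, Ab, Cb, Gb.
Comparing with the voicing, the minor 9th (9th) — Cb — is absent.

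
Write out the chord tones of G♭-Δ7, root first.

G♭-Δ7 is a minor-major seventh built on Gb.
Root: Gb
Minor 3rd (3rd): Bbb
Perfect 5th (5th): Db
Major 7th (7th): F

Gb Bbb Db F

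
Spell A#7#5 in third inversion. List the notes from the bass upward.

G#  A#  C##  E##

A#7#5 = A#–C##–E##–G#; third inversion → seventh (G#) lowest.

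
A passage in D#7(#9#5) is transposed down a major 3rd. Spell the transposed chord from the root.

B, D#, F##, A, C##

A major 3rd down from D# is B, so the new chord is B dominant seventh sharp nine sharp five.
- root: B
- major 3rd: D#
- augmented 5th: F##
- minor 7th: A
- augmented 9th: C##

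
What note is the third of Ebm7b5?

Gb

Root of Ebm7b5 = Eb. The 3rd is a minor 3rd: Eb up a minor 3rd → Gb.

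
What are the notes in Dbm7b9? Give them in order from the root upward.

Db Fb Ab Cb Ebb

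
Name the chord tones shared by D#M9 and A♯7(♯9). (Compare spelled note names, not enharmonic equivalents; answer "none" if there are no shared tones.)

D#M9: D# F## A# C## E#
A♯7(♯9): A# C## E# G# B##
Common to both → A#, C##, E#.

A# – C## – E#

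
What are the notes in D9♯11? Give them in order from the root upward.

D F# A C E G#

D9♯11 is a dominant ninth sharp eleven built on D.
Root: D
Major 3rd (3rd): F#
Perfect 5th (5th): A
Minor 7th (7th): C
Major 9th (9th): E
Augmented 11th (11th): G#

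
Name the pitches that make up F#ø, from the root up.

Root F♯, quality half-diminished seventh:
root → F♯
3rd (minor 3rd) → A
5th (diminished 5th) → C
7th (minor 7th) → E

F♯ A C E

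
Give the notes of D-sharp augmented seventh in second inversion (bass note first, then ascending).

A##  C#  D#  F##

In root position, D-sharp augmented seventh is D#–F##–A##–C#.
Second inversion puts the fifth (A##) in the bass.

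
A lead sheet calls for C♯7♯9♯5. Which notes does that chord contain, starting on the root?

C#  E#  G##  B  D##

Root C#, quality dominant seventh sharp nine sharp five:
- root: C#
- major 3rd: E#
- augmented 5th: G##
- minor 7th: B
- augmented 9th: D##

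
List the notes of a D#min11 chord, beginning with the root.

D# F# A# C# E# G#

Root D#, quality minor eleventh:
- root: D#
- minor 3rd: F#
- perfect 5th: A#
- minor 7th: C#
- major 9th: E#
- perfect 11th: G#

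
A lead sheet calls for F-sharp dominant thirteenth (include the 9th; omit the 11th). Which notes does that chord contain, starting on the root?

F-sharp dominant thirteenth: dominant thirteenth on F-sharp.
- root: F-sharp
- major 3rd: A-sharp
- perfect 5th: C-sharp
- minor 7th: E
- major 9th: G-sharp
- major 13th: D-sharp

F-sharp, A-sharp, C-sharp, E, G-sharp, D-sharp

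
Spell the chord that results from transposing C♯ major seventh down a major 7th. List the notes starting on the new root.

D, F#, A, C#

Transposed root: C# → D (major 7th down). So we spell D major seventh:
D — root
F# — major 3rd
A — perfect 5th
C# — major 7th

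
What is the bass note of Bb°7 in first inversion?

Bb°7 in root position is B♭–D♭–F♭–A𝄫.
First inversion places the third in the bass, which is D♭.

D♭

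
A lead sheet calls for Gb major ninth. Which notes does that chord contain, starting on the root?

G-flat B-flat D-flat F A-flat

Root G-flat, quality major ninth:
Root: G-flat
Major 3rd (3rd): B-flat
Perfect 5th (5th): D-flat
Major 7th (7th): F
Major 9th (9th): A-flat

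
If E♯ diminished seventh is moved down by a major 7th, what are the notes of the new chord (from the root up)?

Transposed root: E# → F# (major 7th down). So we spell F# diminished seventh:
F# — root
A — minor 3rd
C — diminished 5th
Eb — diminished 7th

F#, A, C, Eb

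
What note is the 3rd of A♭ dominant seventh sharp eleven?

Root of A♭ dominant seventh sharp eleven = A♭. The 3rd is a major 3rd: A♭ up a major 3rd → C.

C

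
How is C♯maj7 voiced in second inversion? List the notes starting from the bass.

In root position, C♯maj7 is C♯–E♯–G♯–B♯.
Second inversion puts the fifth (G♯) in the bass.

G♯ – B♯ – C♯ – E♯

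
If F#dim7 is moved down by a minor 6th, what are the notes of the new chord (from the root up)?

A#  C#  E  G

Transposed root: F# → A# (minor 6th down). So we spell A# diminished seventh:
- root: A#
- minor 3rd: C#
- diminished 5th: E
- diminished 7th: G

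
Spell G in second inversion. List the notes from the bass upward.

D  G  B

G = G–B–D; second inversion → fifth (D) lowest.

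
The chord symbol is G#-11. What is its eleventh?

C#

G#-11 is built on G#; its 11th is a perfect 11th above the root.
A fourth above G uses the letter C, and the perfect 11th above G# is C#.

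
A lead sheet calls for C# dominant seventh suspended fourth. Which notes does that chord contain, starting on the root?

C♯  F♯  G♯  B

C# dominant seventh suspended fourth: dominant seventh suspended fourth on C♯.
root → C♯
4th (perfect 4th) → F♯
5th (perfect 5th) → G♯
7th (minor 7th) → B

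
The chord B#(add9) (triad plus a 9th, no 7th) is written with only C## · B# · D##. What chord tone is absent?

F##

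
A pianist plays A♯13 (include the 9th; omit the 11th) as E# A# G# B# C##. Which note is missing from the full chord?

F##

A♯13 = A#, C##, E#, G#, B#, F##. The voicing lacks the 13th (major 13th), F##.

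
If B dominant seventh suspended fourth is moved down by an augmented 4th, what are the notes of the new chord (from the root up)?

F  B-flat  C  E-flat

B down an augmented 4th → F. New chord: F dominant seventh suspended fourth.
Root: F
Perfect 4th (4th): B-flat
Perfect 5th (5th): C
Minor 7th (7th): E-flat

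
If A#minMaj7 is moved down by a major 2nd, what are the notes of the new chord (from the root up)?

Transposed root: A# → G# (major 2nd down). So we spell G# minor-major seventh:
root → G#
3rd (minor 3rd) → B
5th (perfect 5th) → D#
7th (major 7th) → F##

G# B D# F##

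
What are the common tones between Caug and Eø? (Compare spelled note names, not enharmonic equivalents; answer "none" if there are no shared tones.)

E

Caug = C, E, G#.
Eø = E, G, Bb, D.
Shared: E.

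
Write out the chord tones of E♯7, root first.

E# – G## – B# – D#

E♯7 is a dominant seventh built on E#.
Root: E#
Major 3rd (3rd): G##
Perfect 5th (5th): B#
Minor 7th (7th): D#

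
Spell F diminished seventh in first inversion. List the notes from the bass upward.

A-flat, C-flat, E-double-flat, F

F diminished seventh = F–A-flat–C-flat–E-double-flat; first inversion → third (A-flat) lowest.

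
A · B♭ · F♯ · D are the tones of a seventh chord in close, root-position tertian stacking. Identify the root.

B♭

Stacking in thirds gives B♭ – D – F♯ – A, so B♭ is the root — B♭ augmented major seventh.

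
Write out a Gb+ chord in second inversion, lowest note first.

D G♭ B♭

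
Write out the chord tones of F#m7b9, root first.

F#m7b9 is a minor seventh flat nine built on F♯.
Root: F♯
Minor 3rd (3rd): A
Perfect 5th (5th): C♯
Minor 7th (7th): E
Minor 9th (9th): G

F♯  A  C♯  E  G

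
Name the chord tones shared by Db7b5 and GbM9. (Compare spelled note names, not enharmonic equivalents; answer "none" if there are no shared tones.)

D♭  F

Db7b5: D♭ F A𝄫 C♭
GbM9: G♭ B♭ D♭ F A♭
Common to both → D♭, F.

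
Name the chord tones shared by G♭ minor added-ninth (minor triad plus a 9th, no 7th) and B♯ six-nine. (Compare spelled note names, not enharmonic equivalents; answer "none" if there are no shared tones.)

G♭ minor added-ninth = Gb, Bbb, Db, Ab.
B♯ six-nine = B#, D##, F##, G##, C##.
Shared: none.

none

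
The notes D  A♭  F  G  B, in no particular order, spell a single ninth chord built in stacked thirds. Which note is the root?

G

Arranged so that each adjacent pair is a third by letter name: G – B – D – F – A♭.
The bottom of that stack, G, is the root (this is G dominant seventh flat nine).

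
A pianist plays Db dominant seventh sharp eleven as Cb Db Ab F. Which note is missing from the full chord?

G

Db dominant seventh sharp eleven = Db, F, Ab, Cb, G. The voicing lacks the 11th (augmented 11th), G.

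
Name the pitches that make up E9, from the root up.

E  G#  B  D  F#

Root E, quality dominant ninth:
- root: E
- major 3rd: G#
- perfect 5th: B
- minor 7th: D
- major 9th: F#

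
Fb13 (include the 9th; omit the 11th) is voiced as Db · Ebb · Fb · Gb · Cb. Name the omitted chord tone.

Ab

The full Fb13 chord is Fb, Ab, Cb, Ebb, Gb, Db.
Comparing with the voicing, the major 3rd (3rd) — Ab — is absent.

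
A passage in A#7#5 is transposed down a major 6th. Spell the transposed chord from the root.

A major 6th down from A# is C#, so the new chord is C# augmented seventh.
C# — root
E# — major 3rd
G## — augmented 5th
B — minor 7th

C# E# G## B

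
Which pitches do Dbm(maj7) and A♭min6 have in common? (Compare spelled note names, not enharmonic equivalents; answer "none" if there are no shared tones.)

Dbm(maj7) = D♭, F♭, A♭, C.
A♭min6 = A♭, C♭, E♭, F.
Shared: A♭.

A♭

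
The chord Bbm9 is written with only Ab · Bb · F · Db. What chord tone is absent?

C

Bbm9 = Bb, Db, F, Ab, C. The voicing lacks the 9th (major 9th), C.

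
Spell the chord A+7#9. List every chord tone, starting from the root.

Root A, quality dominant seventh sharp nine sharp five:
A — root
C# — major 3rd
E# — augmented 5th
G — minor 7th
B# — augmented 9th

A  C#  E#  G  B#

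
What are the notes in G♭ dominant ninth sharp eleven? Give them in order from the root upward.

Root Gb, quality dominant ninth sharp eleven:
Root: Gb
Major 3rd (3rd): Bb
Perfect 5th (5th): Db
Minor 7th (7th): Fb
Major 9th (9th): Ab
Augmented 11th (11th): C

Gb – Bb – Db – Fb – Ab – C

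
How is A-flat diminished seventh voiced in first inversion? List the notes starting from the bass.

In root position, A-flat diminished seventh is Ab–Cb–Ebb–Gbb.
First inversion puts the third (Cb) in the bass.

Cb  Ebb  Gbb  Ab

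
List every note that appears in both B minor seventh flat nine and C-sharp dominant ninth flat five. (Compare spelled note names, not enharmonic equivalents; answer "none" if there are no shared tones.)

B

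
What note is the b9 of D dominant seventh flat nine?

D dominant seventh flat nine is built on D; its 9th is a minor 9th above the root.
A second above D uses the letter E, and the minor 9th above D is E-flat.

E-flat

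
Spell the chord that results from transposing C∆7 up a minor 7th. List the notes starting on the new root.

Bb, D, F, A

A minor 7th up from C is Bb, so the new chord is Bb major seventh.
Root: Bb
Major 3rd (3rd): D
Perfect 5th (5th): F
Major 7th (7th): A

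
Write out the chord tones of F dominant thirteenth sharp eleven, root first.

F dominant thirteenth sharp eleven is a dominant thirteenth sharp eleven built on F.
root → F
3rd (major 3rd) → A
5th (perfect 5th) → C
7th (minor 7th) → E-flat
9th (major 9th) → G
11th (augmented 11th) → B
13th (major 13th) → D

F, A, C, E-flat, G, B, D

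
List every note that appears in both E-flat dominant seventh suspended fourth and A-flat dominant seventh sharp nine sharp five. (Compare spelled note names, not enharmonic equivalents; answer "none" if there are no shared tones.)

A-flat

E-flat dominant seventh suspended fourth: E-flat A-flat B-flat D-flat
A-flat dominant seventh sharp nine sharp five: A-flat C E G-flat B
Common to both → A-flat.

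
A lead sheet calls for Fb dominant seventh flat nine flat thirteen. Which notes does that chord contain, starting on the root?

F-flat – A-flat – C-flat – E-double-flat – G-double-flat – D-double-flat

Fb dominant seventh flat nine flat thirteen: dominant seventh flat nine flat thirteen on F-flat.
F-flat — root
A-flat — major 3rd
C-flat — perfect 5th
E-double-flat — minor 7th
G-double-flat — minor 9th
D-double-flat — minor 13th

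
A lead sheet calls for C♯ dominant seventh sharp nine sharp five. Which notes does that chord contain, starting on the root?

C♯ dominant seventh sharp nine sharp five: dominant seventh sharp nine sharp five on C-sharp.
C-sharp — root
E-sharp — major 3rd
G-double-sharp — augmented 5th
B — minor 7th
D-double-sharp — augmented 9th

C-sharp, E-sharp, G-double-sharp, B, D-double-sharp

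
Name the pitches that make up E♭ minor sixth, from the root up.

E♭ minor sixth: minor sixth on E♭.
- root: E♭
- minor 3rd: G♭
- perfect 5th: B♭
- major 6th: C

E♭ G♭ B♭ C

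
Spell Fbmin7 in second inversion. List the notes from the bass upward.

In root position, Fbmin7 is Fb–Abb–Cb–Ebb.
Second inversion puts the fifth (Cb) in the bass.

Cb – Ebb – Fb – Abb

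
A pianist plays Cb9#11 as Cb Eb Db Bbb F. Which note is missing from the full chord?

The full Cb9#11 chord is Cb, Eb, Gb, Bbb, Db, F.
Comparing with the voicing, the perfect 5th (5th) — Gb — is absent.

Gb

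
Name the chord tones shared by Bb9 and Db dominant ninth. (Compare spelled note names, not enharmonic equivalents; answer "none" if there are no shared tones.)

Bb9 = Bb, D, F, Ab, C.
Db dominant ninth = Db, F, Ab, Cb, Eb.
Shared: F, Ab.

F  Ab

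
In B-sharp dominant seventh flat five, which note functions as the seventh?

Root of B-sharp dominant seventh flat five = B#. The 7th is a minor 7th: B# up a minor 7th → A#.

A#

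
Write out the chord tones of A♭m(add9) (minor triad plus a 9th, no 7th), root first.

A♭, C♭, E♭, B♭

A♭m(add9) is a minor added-ninth built on A♭.
root → A♭
3rd (minor 3rd) → C♭
5th (perfect 5th) → E♭
9th (major 9th) → B♭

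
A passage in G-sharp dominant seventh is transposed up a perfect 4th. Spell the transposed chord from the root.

C# – E# – G# – B

Transposed root: G# → C# (perfect 4th up). So we spell C# dominant seventh:
C# — root
E# — major 3rd
G# — perfect 5th
B — minor 7th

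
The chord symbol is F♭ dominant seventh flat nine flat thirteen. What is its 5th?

C-flat

Root of F♭ dominant seventh flat nine flat thirteen = F-flat. The 5th is a perfect 5th: F-flat up a perfect 5th → C-flat.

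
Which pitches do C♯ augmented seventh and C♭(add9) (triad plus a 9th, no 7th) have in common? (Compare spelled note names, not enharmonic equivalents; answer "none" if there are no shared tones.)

none

C♯ augmented seventh: C♯ E♯ G𝄪 B
C♭(add9): C♭ E♭ G♭ D♭
Common to both → none.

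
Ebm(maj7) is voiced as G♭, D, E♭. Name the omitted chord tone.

B♭

Ebm(maj7) = E♭, G♭, B♭, D. The voicing lacks the 5th (perfect 5th), B♭.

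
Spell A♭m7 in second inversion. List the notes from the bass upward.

In root position, A♭m7 is Ab–Cb–Eb–Gb.
Second inversion puts the fifth (Eb) in the bass.

Eb, Gb, Ab, Cb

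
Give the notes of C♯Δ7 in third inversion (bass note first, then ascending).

In root position, C♯Δ7 is C#–E#–G#–B#.
Third inversion puts the seventh (B#) in the bass.

B# – C# – E# – G#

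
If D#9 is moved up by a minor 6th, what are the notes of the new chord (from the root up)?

B, D♯, F♯, A, C♯

D♯ up a minor 6th → B. New chord: B dominant ninth.
- root: B
- major 3rd: D♯
- perfect 5th: F♯
- minor 7th: A
- major 9th: C♯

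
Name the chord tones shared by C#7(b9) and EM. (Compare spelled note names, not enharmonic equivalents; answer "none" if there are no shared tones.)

G#, B

C#7(b9) = C#, E#, G#, B, D.
EM = E, G#, B.
Shared: G#, B.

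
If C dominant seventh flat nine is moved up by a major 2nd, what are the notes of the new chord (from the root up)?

D  F#  A  C  Eb

C up a major 2nd → D. New chord: D dominant seventh flat nine.
Root: D
Major 3rd (3rd): F#
Perfect 5th (5th): A
Minor 7th (7th): C
Minor 9th (9th): Eb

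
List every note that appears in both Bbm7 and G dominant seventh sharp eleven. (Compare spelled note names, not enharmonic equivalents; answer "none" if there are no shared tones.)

Bbm7: Bb Db F Ab
G dominant seventh sharp eleven: G B D F C#
Common to both → F.

F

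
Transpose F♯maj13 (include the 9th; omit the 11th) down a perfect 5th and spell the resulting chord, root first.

B – D# – F# – A# – C# – G#

F# down a perfect 5th → B. New chord: B major thirteenth.
Root: B
Major 3rd (3rd): D#
Perfect 5th (5th): F#
Major 7th (7th): A#
Major 9th (9th): C#
Major 13th (13th): G#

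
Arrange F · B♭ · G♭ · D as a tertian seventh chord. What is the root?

G♭

Arranged so that each adjacent pair is a third by letter name: G♭ – B♭ – D – F.
The bottom of that stack, G♭, is the root (this is G♭ augmented major seventh).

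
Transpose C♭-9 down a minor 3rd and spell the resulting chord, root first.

Cb down a minor 3rd → Ab. New chord: Ab minor ninth.
- root: Ab
- minor 3rd: Cb
- perfect 5th: Eb
- minor 7th: Gb
- major 9th: Bb

Ab – Cb – Eb – Gb – Bb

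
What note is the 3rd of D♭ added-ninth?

F

D♭ added-ninth is built on Db; its 3rd is a major 3rd above the root.
A third above D uses the letter F, and the major 3rd above Db is F.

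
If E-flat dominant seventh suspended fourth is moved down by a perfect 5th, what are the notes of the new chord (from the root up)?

A-flat D-flat E-flat G-flat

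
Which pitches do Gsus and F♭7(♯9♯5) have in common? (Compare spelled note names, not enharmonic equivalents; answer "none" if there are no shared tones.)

G, C

Gsus = G, C, D.
F♭7(♯9♯5) = Fb, Ab, C, Ebb, G.
Shared: G, C.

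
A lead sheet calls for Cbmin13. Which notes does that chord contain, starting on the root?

Cbmin13 is a minor thirteenth built on Cb.
Cb — root
Ebb — minor 3rd
Gb — perfect 5th
Bbb — minor 7th
Db — major 9th
Fb — perfect 11th
Ab — major 13th

Cb  Ebb  Gb  Bbb  Db  Fb  Ab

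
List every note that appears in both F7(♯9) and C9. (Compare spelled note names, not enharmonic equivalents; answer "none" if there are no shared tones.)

F7(♯9): F A C Eb G#
C9: C E G Bb D
Common to both → C.

C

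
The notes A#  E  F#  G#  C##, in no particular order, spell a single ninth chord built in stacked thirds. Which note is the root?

F#

Stacking in thirds gives F# – A# – C## – E – G#, so F# is the root — F# dominant ninth sharp five.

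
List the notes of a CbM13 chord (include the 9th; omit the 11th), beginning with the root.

Cb  Eb  Gb  Bb  Db  Ab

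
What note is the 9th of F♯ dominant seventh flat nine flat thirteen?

G

F♯ dominant seventh flat nine flat thirteen is built on F#; its 9th is a minor 9th above the root.
A second above F uses the letter G, and the minor 9th above F# is G.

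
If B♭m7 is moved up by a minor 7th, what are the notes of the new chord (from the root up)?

Ab, Cb, Eb, Gb

A minor 7th up from Bb is Ab, so the new chord is Ab minor seventh.
Root: Ab
Minor 3rd (3rd): Cb
Perfect 5th (5th): Eb
Minor 7th (7th): Gb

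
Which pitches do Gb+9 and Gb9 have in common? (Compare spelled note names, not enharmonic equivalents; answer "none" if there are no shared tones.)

Gb+9: Gb Bb D Fb Ab
Gb9: Gb Bb Db Fb Ab
Common to both → Gb, Bb, Fb, Ab.

Gb – Bb – Fb – Ab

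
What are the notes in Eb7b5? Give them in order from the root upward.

Eb G Bbb Db

Eb7b5 is a dominant seventh flat five built on Eb.
- root: Eb
- major 3rd: G
- diminished 5th: Bbb
- minor 7th: Db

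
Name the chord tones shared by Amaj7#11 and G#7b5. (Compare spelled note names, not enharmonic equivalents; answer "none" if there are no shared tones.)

Amaj7#11: A C# E G# D#
G#7b5: G# B# D F#
Common to both → G#.

G#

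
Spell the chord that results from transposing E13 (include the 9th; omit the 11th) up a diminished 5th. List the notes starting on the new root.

Transposed root: E → Bb (diminished 5th up). So we spell Bb dominant thirteenth:
root → Bb
3rd (major 3rd) → D
5th (perfect 5th) → F
7th (minor 7th) → Ab
9th (major 9th) → C
13th (major 13th) → G

Bb D F Ab C G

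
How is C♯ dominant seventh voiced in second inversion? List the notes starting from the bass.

In root position, C♯ dominant seventh is C-sharp–E-sharp–G-sharp–B.
Second inversion puts the fifth (G-sharp) in the bass.

G-sharp – B – C-sharp – E-sharp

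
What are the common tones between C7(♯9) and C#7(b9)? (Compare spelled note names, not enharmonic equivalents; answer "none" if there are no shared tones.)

none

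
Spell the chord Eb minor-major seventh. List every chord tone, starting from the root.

E♭  G♭  B♭  D

Root E♭, quality minor-major seventh:
Root: E♭
Minor 3rd (3rd): G♭
Perfect 5th (5th): B♭
Major 7th (7th): D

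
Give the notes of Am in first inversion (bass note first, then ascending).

Am = A–C–E; first inversion → third (C) lowest.

C  E  A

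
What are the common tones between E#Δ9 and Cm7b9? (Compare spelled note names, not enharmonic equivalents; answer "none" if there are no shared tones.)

none

E#Δ9: E# G## B# D## F##
Cm7b9: C Eb G Bb Db
Common to both → none.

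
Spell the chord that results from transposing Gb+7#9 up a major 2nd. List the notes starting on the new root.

Transposed root: G♭ → A♭ (major 2nd up). So we spell A♭ dominant seventh sharp nine sharp five:
Root: A♭
Major 3rd (3rd): C
Augmented 5th (5th): E
Minor 7th (7th): G♭
Augmented 9th (9th): B

A♭, C, E, G♭, B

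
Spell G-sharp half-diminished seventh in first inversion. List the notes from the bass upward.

B, D, F-sharp, G-sharp

G-sharp half-diminished seventh = G-sharp–B–D–F-sharp; first inversion → third (B) lowest.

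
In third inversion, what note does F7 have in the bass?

F7 = F–A–C–Eb. Third inversion → seventh in the bass = Eb.

Eb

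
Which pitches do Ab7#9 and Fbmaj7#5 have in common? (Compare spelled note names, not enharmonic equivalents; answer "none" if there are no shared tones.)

Ab7#9: Ab C Eb Gb B
Fbmaj7#5: Fb Ab C Eb
Common to both → Ab, C, Eb.

Ab – C – Eb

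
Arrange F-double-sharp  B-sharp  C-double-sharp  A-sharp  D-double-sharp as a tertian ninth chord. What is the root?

B-sharp

Arranged so that each adjacent pair is a third by letter name: B-sharp – D-double-sharp – F-double-sharp – A-sharp – C-double-sharp.
The bottom of that stack, B-sharp, is the root (this is B-sharp dominant ninth).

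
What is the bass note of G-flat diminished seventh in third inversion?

G-flat diminished seventh in root position is G-flat–B-double-flat–D-double-flat–F-double-flat.
Third inversion places the seventh in the bass, which is F-double-flat.

F-double-flat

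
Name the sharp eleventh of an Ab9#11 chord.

Root of Ab9#11 = Ab. The 11th is an augmented 11th: Ab up an augmented 11th → D.

D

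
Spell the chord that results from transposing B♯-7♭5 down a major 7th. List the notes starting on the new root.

Transposed root: B# → C# (major 7th down). So we spell C# half-diminished seventh:
C# — root
E — minor 3rd
G — diminished 5th
B — minor 7th

C#, E, G, B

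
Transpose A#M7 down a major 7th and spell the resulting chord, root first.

B D♯ F♯ A♯

A♯ down a major 7th → B. New chord: B major seventh.
Root: B
Major 3rd (3rd): D♯
Perfect 5th (5th): F♯
Major 7th (7th): A♯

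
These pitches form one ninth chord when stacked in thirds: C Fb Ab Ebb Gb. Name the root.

Fb

Stacking in thirds gives Fb – Ab – C – Ebb – Gb, so Fb is the root — Fb dominant ninth sharp five.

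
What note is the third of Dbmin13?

Fb

Root of Dbmin13 = Db. The 3rd is a minor 3rd: Db up a minor 3rd → Fb.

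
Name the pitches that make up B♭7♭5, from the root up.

Root Bb, quality dominant seventh flat five:
Root: Bb
Major 3rd (3rd): D
Diminished 5th (5th): Fb
Minor 7th (7th): Ab

Bb – D – Fb – Ab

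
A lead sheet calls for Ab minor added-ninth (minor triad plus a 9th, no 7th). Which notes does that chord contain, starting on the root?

Ab minor added-ninth: minor added-ninth on A-flat.
- root: A-flat
- minor 3rd: C-flat
- perfect 5th: E-flat
- major 9th: B-flat

A-flat, C-flat, E-flat, B-flat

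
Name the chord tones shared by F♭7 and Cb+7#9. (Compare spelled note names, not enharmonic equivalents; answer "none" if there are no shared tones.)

F♭7 = Fb, Ab, Cb, Ebb.
Cb+7#9 = Cb, Eb, G, Bbb, D.
Shared: Cb.

Cb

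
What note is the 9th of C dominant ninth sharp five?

D

Root of C dominant ninth sharp five = C. The 9th is a major 9th: C up a major 9th → D.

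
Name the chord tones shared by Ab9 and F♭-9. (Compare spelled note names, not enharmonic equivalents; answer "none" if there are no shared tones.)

Ab9 = A♭, C, E♭, G♭, B♭.
F♭-9 = F♭, A𝄫, C♭, E𝄫, G♭.
Shared: G♭.

G♭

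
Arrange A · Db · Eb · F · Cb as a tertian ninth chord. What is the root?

Db

Arranged so that each adjacent pair is a third by letter name: Db – F – A – Cb – Eb.
The bottom of that stack, Db, is the root (this is Db dominant ninth sharp five).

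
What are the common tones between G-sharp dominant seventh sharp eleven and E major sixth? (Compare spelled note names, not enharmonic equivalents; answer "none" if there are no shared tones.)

G-sharp

G-sharp dominant seventh sharp eleven = G-sharp, B-sharp, D-sharp, F-sharp, C-double-sharp.
E major sixth = E, G-sharp, B, C-sharp.
Shared: G-sharp.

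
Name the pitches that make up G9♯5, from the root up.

G B D# F A

G9♯5: dominant ninth sharp five on G.
root → G
3rd (major 3rd) → B
5th (augmented 5th) → D#
7th (minor 7th) → F
9th (major 9th) → A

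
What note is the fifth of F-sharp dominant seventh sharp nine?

C-sharp

F-sharp dominant seventh sharp nine is built on F-sharp; its 5th is a perfect 5th above the root.
A fifth above F uses the letter C, and the perfect 5th above F-sharp is C-sharp.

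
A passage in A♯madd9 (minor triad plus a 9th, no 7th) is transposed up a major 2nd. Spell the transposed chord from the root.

A major 2nd up from A♯ is B♯, so the new chord is B♯ minor added-ninth.
- root: B♯
- minor 3rd: D♯
- perfect 5th: F𝄪
- major 9th: C𝄪

B♯ – D♯ – F𝄪 – C𝄪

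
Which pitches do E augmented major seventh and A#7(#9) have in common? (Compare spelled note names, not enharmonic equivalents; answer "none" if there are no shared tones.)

G#

E augmented major seventh: E G# B# D#
A#7(#9): A# C## E# G# B##
Common to both → G#.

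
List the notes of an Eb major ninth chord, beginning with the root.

Eb – G – Bb – D – F

Eb major ninth is a major ninth built on Eb.
- root: Eb
- major 3rd: G
- perfect 5th: Bb
- major 7th: D
- major 9th: F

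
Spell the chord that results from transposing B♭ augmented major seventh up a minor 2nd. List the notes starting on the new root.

Cb, Eb, G, Bb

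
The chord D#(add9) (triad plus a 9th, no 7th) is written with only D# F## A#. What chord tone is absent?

The full D#(add9) chord is D#, F##, A#, E#.
Comparing with the voicing, the major 9th (9th) — E# — is absent.

E#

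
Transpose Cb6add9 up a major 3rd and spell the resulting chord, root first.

E♭  G  B♭  C  F

C♭ up a major 3rd → E♭. New chord: E♭ six-nine.
- root: E♭
- major 3rd: G
- perfect 5th: B♭
- major 6th: C
- major 9th: F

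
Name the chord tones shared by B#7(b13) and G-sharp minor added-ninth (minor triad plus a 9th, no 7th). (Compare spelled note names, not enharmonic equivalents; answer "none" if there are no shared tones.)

A♯, G♯

B#7(b13): B♯ D𝄪 F𝄪 A♯ G♯
G-sharp minor added-ninth: G♯ B D♯ A♯
Common to both → A♯, G♯.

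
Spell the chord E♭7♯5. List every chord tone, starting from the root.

E♭, G, B, D♭

E♭7♯5 is an augmented seventh built on E♭.
- root: E♭
- major 3rd: G
- augmented 5th: B
- minor 7th: D♭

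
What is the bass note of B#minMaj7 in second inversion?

F##

B#minMaj7 = B#–D#–F##–A##. Second inversion → fifth in the bass = F##.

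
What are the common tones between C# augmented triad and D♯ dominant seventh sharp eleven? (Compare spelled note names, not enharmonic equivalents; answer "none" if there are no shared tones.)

C-sharp, G-double-sharp

C# augmented triad = C-sharp, E-sharp, G-double-sharp.
D♯ dominant seventh sharp eleven = D-sharp, F-double-sharp, A-sharp, C-sharp, G-double-sharp.
Shared: C-sharp, G-double-sharp.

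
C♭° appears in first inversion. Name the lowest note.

Ebb

C♭° in root position is Cb–Ebb–Gbb.
First inversion places the third in the bass, which is Ebb.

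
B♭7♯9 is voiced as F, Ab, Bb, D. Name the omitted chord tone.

C#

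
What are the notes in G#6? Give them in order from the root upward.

G♯ B♯ D♯ E♯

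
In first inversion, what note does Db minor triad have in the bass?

F-flat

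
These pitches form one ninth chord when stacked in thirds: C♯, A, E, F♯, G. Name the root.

F♯

Arranged so that each adjacent pair is a third by letter name: F♯ – A – C♯ – E – G.
The bottom of that stack, F♯, is the root (this is F♯ minor seventh flat nine).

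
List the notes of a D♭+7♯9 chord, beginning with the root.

Db, F, A, Cb, E

D♭+7♯9 is a dominant seventh sharp nine sharp five built on Db.
Db — root
F — major 3rd
A — augmented 5th
Cb — minor 7th
E — augmented 9th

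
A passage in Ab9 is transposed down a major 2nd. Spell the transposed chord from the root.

Ab down a major 2nd → Gb. New chord: Gb dominant ninth.
Root: Gb
Major 3rd (3rd): Bb
Perfect 5th (5th): Db
Minor 7th (7th): Fb
Major 9th (9th): Ab

Gb, Bb, Db, Fb, Ab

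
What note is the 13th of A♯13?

F##

A♯13 is built on A#; its 13th is a major 13th above the root.
A sixth above A uses the letter F, and the major 13th above A# is F##.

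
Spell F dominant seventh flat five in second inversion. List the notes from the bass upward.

C-flat, E-flat, F, A

F dominant seventh flat five = F–A–C-flat–E-flat; second inversion → fifth (C-flat) lowest.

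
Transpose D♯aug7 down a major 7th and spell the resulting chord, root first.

E, G#, B#, D

D# down a major 7th → E. New chord: E augmented seventh.
Root: E
Major 3rd (3rd): G#
Augmented 5th (5th): B#
Minor 7th (7th): D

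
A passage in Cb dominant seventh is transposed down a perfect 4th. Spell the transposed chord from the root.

Transposed root: Cb → Gb (perfect 4th down). So we spell Gb dominant seventh:
Gb — root
Bb — major 3rd
Db — perfect 5th
Fb — minor 7th

Gb, Bb, Db, Fb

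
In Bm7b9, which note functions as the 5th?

F#

Bm7b9 is built on B; its 5th is a perfect 5th above the root.
A fifth above B uses the letter F, and the perfect 5th above B is F#.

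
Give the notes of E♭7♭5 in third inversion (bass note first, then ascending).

Db, Eb, G, Bbb

In root position, E♭7♭5 is Eb–G–Bbb–Db.
Third inversion puts the seventh (Db) in the bass.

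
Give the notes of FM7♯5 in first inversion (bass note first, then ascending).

FM7♯5 = F–A–C#–E; first inversion → third (A) lowest.

A, C#, E, F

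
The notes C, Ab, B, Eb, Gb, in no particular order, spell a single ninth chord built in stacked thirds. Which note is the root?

Ab

Stacking in thirds gives Ab – C – Eb – Gb – B, so Ab is the root — Ab dominant seventh sharp nine.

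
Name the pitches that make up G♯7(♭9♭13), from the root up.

Root G♯, quality dominant seventh flat nine flat thirteen:
- root: G♯
- major 3rd: B♯
- perfect 5th: D♯
- minor 7th: F♯
- minor 9th: A
- minor 13th: E

G♯ B♯ D♯ F♯ A E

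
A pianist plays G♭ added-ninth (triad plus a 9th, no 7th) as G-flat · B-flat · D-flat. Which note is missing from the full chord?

G♭ added-ninth = G-flat, B-flat, D-flat, A-flat. The voicing lacks the 9th (major 9th), A-flat.

A-flat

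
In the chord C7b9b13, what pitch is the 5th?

C7b9b13 is built on C; its 5th is a perfect 5th above the root.
A fifth above C uses the letter G, and the perfect 5th above C is G.

G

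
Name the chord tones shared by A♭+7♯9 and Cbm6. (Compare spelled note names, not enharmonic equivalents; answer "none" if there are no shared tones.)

Ab  Gb

A♭+7♯9 = Ab, C, E, Gb, B.
Cbm6 = Cb, Ebb, Gb, Ab.
Shared: Ab, Gb.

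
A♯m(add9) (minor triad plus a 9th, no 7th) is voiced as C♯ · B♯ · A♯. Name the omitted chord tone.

E♯

A♯m(add9) = A♯, C♯, E♯, B♯. The voicing lacks the 5th (perfect 5th), E♯.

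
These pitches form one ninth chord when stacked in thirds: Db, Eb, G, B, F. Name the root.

Eb

Arranged so that each adjacent pair is a third by letter name: Eb – G – B – Db – F.
The bottom of that stack, Eb, is the root (this is Eb dominant ninth sharp five).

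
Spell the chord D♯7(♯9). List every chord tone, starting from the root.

D#, F##, A#, C#, E##

D♯7(♯9): dominant seventh sharp nine on D#.
D# — root
F## — major 3rd
A# — perfect 5th
C# — minor 7th
E## — augmented 9th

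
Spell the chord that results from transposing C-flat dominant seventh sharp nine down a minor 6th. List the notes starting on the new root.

E♭ G B♭ D♭ F♯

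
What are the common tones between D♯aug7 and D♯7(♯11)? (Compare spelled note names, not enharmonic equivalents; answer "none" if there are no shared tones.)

D♯ – F𝄪 – C♯

D♯aug7 = D♯, F𝄪, A𝄪, C♯.
D♯7(♯11) = D♯, F𝄪, A♯, C♯, G𝄪.
Shared: D♯, F𝄪, C♯.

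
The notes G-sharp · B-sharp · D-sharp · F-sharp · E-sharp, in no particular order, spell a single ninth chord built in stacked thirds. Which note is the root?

E-sharp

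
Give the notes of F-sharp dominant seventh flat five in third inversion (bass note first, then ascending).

E F♯ A♯ C

F-sharp dominant seventh flat five = F♯–A♯–C–E; third inversion → seventh (E) lowest.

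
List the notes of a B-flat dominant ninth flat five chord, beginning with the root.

B-flat, D, F-flat, A-flat, C

B-flat dominant ninth flat five is a dominant ninth flat five built on B-flat.
B-flat — root
D — major 3rd
F-flat — diminished 5th
A-flat — minor 7th
C — major 9th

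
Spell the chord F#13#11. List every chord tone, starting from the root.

F#  A#  C#  E  G#  B#  D#

F#13#11: dominant thirteenth sharp eleven on F#.
Root: F#
Major 3rd (3rd): A#
Perfect 5th (5th): C#
Minor 7th (7th): E
Major 9th (9th): G#
Augmented 11th (11th): B#
Major 13th (13th): D#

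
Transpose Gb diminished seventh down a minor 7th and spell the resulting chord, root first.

Transposed root: G-flat → A-flat (minor 7th down). So we spell A-flat diminished seventh:
root → A-flat
3rd (minor 3rd) → C-flat
5th (diminished 5th) → E-double-flat
7th (diminished 7th) → G-double-flat

A-flat – C-flat – E-double-flat – G-double-flat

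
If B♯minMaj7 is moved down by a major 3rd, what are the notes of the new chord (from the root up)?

G#, B, D#, F##

A major 3rd down from B# is G#, so the new chord is G# minor-major seventh.
root → G#
3rd (minor 3rd) → B
5th (perfect 5th) → D#
7th (major 7th) → F##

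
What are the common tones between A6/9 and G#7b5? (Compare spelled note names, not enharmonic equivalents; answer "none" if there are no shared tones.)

F♯

A6/9: A C♯ E F♯ B
G#7b5: G♯ B♯ D F♯
Common to both → F♯.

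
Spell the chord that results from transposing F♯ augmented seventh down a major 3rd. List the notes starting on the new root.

F-sharp down a major 3rd → D. New chord: D augmented seventh.
Root: D
Major 3rd (3rd): F-sharp
Augmented 5th (5th): A-sharp
Minor 7th (7th): C

D, F-sharp, A-sharp, C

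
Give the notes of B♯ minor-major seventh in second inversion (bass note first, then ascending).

F## – A## – B# – D#

B♯ minor-major seventh = B#–D#–F##–A##; second inversion → fifth (F##) lowest.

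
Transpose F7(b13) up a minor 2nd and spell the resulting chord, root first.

Gb  Bb  Db  Fb  Ebb

A minor 2nd up from F is Gb, so the new chord is Gb dominant seventh flat thirteen.
Root: Gb
Major 3rd (3rd): Bb
Perfect 5th (5th): Db
Minor 7th (7th): Fb
Minor 13th (13th): Ebb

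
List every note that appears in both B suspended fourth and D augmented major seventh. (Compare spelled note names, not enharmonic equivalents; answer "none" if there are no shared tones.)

B suspended fourth = B, E, F-sharp.
D augmented major seventh = D, F-sharp, A-sharp, C-sharp.
Shared: F-sharp.

F-sharp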